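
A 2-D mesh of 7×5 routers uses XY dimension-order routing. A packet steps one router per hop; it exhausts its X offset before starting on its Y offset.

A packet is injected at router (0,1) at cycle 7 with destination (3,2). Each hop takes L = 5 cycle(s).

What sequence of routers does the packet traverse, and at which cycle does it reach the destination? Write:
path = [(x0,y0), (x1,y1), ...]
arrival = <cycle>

t=7: at (0,1)
t=12: at (1,1) after E
t=17: at (2,1) after E
t=22: at (3,1) after E
t=27: at (3,2) after N

path = [(0,1), (1,1), (2,1), (3,1), (3,2)]
arrival = 27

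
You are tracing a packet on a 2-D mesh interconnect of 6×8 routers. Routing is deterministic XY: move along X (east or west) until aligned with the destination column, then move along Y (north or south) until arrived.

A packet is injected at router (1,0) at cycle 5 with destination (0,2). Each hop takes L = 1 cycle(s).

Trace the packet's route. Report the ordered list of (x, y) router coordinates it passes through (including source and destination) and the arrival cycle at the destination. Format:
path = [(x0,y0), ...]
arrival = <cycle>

path = [(1,0), (0,0), (0,1), (0,2)]
arrival = 8

t=5: at (1,0)
t=6: at (0,0) after W
t=7: at (0,1) after N
t=8: at (0,2) after N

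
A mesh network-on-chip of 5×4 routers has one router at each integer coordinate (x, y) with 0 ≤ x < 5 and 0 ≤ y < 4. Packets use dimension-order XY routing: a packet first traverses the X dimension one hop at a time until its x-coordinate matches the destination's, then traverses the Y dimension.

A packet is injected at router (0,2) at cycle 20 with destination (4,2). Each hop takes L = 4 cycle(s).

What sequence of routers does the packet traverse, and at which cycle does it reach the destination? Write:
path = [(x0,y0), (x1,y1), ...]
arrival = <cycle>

path = [(0,2), (1,2), (2,2), (3,2), (4,2)]
arrival = 36

src (0,2)  cyc=20
E→(1,2)  cyc=24
E→(2,2)  cyc=28
E→(3,2)  cyc=32
E→(4,2)  cyc=36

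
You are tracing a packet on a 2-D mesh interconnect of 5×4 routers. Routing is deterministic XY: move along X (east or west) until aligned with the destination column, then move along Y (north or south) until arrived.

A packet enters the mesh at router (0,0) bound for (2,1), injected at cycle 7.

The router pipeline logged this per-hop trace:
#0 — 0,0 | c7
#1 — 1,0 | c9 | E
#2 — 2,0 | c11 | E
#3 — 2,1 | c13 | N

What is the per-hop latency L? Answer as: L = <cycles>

L = 2

From hop 0 (7) to hop 1 (9): +2 cycles.
Each hop adds L, hence L = 2.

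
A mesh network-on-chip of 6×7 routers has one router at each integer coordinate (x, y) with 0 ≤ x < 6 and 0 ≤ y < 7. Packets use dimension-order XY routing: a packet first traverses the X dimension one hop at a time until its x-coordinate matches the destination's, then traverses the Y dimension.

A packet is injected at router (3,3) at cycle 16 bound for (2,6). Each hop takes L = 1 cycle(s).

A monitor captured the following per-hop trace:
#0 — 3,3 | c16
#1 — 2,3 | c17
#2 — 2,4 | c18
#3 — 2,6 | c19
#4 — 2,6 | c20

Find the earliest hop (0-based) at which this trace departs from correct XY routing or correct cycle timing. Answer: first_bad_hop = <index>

[1] (-1,+0) / 1c ⇒ ok
[2] (+0,+1) / 1c ⇒ ok
[3] (+0,+2) / 1c ⇒ BAD: non-unit step

first_bad_hop = 3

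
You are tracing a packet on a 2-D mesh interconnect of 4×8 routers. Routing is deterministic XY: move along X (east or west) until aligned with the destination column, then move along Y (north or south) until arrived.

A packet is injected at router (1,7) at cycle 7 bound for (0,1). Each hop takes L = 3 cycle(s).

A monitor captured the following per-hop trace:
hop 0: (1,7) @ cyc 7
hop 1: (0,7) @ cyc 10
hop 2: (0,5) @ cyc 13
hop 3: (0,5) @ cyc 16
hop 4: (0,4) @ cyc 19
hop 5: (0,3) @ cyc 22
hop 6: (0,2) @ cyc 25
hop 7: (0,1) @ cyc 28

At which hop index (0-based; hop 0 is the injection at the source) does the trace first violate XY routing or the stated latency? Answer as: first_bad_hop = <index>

[1] (-1,+0) / 3c ⇒ ok
[2] (+0,-2) / 3c ⇒ BAD: non-unit step

first_bad_hop = 2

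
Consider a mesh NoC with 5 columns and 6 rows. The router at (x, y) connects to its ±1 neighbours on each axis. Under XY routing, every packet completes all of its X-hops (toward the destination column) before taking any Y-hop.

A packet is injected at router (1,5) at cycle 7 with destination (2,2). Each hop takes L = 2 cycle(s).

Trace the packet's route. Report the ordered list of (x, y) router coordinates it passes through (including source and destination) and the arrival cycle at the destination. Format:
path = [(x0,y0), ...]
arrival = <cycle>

#0 — 1,5 | c7
#1 — 2,5 | c9 | E
#2 — 2,4 | c11 | S
#3 — 2,3 | c13 | S
#4 — 2,2 | c15 | S

path = [(1,5), (2,5), (2,4), (2,3), (2,2)]
arrival = 15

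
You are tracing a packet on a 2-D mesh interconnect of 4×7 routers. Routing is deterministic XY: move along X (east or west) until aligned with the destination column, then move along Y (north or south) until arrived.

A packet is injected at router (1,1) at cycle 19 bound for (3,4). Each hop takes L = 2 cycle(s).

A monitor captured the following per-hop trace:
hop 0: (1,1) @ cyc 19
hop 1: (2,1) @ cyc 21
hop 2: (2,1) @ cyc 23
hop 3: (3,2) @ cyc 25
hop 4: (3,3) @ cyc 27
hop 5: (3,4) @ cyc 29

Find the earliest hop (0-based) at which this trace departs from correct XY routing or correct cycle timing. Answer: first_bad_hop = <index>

  1: Δx=+1 Δy=+0 Δt=2 [ok]
  2: Δx=+0 Δy=+0 Δt=2 [BAD: non-unit step]

first_bad_hop = 2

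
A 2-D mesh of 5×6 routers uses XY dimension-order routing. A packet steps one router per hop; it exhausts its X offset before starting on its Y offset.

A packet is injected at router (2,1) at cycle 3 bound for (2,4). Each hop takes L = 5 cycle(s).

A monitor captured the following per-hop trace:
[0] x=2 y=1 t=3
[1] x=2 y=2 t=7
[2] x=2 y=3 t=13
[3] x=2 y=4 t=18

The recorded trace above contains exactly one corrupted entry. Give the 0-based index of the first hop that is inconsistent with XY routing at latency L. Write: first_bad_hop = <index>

  1: Δx=+0 Δy=+1 Δt=4 [BAD: Δcyc=4≠L]

first_bad_hop = 1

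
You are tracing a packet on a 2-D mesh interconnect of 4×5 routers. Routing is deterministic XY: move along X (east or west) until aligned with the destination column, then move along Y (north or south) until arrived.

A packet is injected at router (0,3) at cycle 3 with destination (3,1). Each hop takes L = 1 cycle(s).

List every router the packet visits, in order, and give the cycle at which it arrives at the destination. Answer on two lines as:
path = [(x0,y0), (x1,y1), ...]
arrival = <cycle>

path = [(0,3), (1,3), (2,3), (3,3), (3,2), (3,1)]
arrival = 8

src (0,3)  cyc=3
E→(1,3)  cyc=4
E→(2,3)  cyc=5
E→(3,3)  cyc=6
S→(3,2)  cyc=7
S→(3,1)  cyc=8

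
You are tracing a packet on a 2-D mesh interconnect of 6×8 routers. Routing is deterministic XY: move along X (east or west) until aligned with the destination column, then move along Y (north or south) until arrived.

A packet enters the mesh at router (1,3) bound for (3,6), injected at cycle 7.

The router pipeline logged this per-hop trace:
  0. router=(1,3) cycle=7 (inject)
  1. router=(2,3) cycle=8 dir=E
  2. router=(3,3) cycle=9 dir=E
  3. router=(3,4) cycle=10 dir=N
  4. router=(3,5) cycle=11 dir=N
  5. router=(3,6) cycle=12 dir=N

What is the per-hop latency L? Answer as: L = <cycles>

From hop 0 (7) to hop 1 (8): +1 cycles.
That increment is L by definition: L = 1.

L = 1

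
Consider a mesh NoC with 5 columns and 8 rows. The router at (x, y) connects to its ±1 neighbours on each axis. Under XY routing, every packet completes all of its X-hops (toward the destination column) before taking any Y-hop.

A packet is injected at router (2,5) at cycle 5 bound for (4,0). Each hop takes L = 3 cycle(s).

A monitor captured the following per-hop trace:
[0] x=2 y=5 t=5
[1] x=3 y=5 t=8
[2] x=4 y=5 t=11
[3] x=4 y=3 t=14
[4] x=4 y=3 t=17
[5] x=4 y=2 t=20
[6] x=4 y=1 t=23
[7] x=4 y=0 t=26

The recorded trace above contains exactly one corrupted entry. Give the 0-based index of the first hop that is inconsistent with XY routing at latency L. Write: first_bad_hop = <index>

first_bad_hop = 3

  1: Δx=+1 Δy=+0 Δt=3 [ok]
  2: Δx=+1 Δy=+0 Δt=3 [ok]
  3: Δx=+0 Δy=-2 Δt=3 [BAD: non-unit step]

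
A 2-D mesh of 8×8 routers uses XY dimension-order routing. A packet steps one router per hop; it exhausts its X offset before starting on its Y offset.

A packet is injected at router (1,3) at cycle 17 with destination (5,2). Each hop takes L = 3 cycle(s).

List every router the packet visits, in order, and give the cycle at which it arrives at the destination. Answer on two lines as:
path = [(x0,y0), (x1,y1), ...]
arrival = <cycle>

t=17: at (1,3)
t=20: at (2,3) after E
t=23: at (3,3) after E
t=26: at (4,3) after E
t=29: at (5,3) after E
t=32: at (5,2) after S

path = [(1,3), (2,3), (3,3), (4,3), (5,3), (5,2)]
arrival = 32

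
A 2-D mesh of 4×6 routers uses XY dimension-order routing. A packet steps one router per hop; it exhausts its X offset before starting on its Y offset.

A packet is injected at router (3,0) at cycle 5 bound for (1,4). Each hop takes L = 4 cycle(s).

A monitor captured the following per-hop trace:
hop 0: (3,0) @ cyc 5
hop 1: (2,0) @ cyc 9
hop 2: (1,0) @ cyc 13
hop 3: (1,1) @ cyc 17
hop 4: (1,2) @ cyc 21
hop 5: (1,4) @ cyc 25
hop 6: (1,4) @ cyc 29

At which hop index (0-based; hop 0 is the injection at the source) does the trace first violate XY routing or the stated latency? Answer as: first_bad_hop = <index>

[1] (-1,+0) / 4c ⇒ ok
[2] (-1,+0) / 4c ⇒ ok
[3] (+0,+1) / 4c ⇒ ok
[4] (+0,+1) / 4c ⇒ ok
[5] (+0,+2) / 4c ⇒ BAD: non-unit step

first_bad_hop = 5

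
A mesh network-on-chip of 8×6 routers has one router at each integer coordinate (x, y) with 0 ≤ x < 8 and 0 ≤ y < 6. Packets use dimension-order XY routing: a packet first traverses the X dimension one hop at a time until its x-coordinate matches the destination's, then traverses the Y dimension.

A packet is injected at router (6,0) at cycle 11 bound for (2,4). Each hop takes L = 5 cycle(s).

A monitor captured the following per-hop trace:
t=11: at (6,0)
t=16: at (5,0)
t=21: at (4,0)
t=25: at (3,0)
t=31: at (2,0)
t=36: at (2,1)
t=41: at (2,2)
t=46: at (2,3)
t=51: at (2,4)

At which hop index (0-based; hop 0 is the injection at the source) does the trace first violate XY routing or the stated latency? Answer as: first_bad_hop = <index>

first_bad_hop = 3

check 1→ d=(-1,0) cyc+5: ok
check 2→ d=(-1,0) cyc+5: ok
check 3→ d=(-1,0) cyc+4: BAD: Δcyc=4≠L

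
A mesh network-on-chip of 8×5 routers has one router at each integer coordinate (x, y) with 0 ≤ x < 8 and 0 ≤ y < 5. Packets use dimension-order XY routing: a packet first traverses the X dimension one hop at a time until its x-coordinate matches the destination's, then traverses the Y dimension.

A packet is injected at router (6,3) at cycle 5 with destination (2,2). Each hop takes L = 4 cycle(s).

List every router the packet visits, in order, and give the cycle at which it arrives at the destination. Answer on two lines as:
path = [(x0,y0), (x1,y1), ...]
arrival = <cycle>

path = [(6,3), (5,3), (4,3), (3,3), (2,3), (2,2)]
arrival = 25

src (6,3)  cyc=5
W→(5,3)  cyc=9
W→(4,3)  cyc=13
W→(3,3)  cyc=17
W→(2,3)  cyc=21
S→(2,2)  cyc=25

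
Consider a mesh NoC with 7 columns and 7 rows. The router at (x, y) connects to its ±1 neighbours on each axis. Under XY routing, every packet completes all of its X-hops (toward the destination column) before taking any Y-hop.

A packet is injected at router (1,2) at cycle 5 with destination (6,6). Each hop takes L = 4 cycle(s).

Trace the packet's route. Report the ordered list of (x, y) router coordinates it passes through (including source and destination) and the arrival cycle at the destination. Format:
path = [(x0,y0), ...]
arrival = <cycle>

path = [(1,2), (2,2), (3,2), (4,2), (5,2), (6,2), (6,3), (6,4), (6,5), (6,6)]
arrival = 41

[0] x=1 y=2 t=5
[1] x=2 y=2 t=9 →E
[2] x=3 y=2 t=13 →E
[3] x=4 y=2 t=17 →E
[4] x=5 y=2 t=21 →E
[5] x=6 y=2 t=25 →E
[6] x=6 y=3 t=29 →N
[7] x=6 y=4 t=33 →N
[8] x=6 y=5 t=37 →N
[9] x=6 y=6 t=41 →N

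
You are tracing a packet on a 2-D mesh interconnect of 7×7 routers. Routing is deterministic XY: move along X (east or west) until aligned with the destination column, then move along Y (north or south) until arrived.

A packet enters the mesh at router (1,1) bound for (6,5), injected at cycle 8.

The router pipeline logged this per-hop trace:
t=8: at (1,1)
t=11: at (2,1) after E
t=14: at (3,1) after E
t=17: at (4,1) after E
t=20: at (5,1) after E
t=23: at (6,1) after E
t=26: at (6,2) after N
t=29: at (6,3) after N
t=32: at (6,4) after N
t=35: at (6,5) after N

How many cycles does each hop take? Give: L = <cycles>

L = 3

cyc[1] − cyc[0] = 11 − 8 = 3.
That increment is L by definition: L = 3.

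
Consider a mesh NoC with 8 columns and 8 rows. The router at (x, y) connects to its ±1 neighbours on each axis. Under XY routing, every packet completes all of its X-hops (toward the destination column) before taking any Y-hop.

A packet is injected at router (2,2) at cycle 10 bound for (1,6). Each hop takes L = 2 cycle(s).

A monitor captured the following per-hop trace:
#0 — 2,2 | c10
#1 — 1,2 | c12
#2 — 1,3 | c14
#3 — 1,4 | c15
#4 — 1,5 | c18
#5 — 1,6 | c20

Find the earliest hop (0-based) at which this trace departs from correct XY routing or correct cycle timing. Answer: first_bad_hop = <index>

check 1→ d=(-1,0) cyc+2: ok
check 2→ d=(0,1) cyc+2: ok
check 3→ d=(0,1) cyc+1: BAD: Δcyc=1≠L

first_bad_hop = 3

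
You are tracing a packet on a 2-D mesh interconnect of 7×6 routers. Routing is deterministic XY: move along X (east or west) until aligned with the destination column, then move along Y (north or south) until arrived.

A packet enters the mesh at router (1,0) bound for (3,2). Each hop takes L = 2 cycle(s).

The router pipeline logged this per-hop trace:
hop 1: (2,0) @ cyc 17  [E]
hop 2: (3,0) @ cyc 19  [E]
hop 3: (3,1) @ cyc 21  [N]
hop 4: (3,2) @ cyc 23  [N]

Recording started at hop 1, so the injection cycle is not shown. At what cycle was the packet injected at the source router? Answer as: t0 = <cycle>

t0 = 15

cyc[1] = 17 and cyc[k] = t0 + k·L for every k.
t0 = cyc[1] − L = 17 − 2 = 15.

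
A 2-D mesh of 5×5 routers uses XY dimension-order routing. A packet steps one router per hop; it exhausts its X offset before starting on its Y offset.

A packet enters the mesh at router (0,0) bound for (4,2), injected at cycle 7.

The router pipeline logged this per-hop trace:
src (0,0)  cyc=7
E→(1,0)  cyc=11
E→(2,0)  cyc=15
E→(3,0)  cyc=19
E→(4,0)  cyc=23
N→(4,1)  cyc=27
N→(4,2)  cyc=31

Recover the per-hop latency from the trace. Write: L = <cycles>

From hop 0 (7) to hop 1 (11): +4 cycles.
Per-hop latency L = Δcyc = 4.

L = 4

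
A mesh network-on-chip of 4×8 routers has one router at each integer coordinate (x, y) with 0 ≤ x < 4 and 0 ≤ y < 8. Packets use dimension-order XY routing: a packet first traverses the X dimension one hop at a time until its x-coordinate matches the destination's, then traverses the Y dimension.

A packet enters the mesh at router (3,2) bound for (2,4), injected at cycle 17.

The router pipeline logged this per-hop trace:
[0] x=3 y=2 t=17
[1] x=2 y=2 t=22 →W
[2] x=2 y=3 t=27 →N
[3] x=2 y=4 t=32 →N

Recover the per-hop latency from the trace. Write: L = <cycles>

L = 5

cyc[1] − cyc[0] = 22 − 17 = 5.
One hop costs L cycles, so L = 5.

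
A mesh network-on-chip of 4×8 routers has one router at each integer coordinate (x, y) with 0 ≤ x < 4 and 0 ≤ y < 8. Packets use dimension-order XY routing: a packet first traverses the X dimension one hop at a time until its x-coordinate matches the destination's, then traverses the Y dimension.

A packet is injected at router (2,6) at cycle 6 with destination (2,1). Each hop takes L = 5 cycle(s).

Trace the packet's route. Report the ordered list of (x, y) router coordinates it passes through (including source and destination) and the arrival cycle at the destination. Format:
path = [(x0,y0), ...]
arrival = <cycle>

path = [(2,6), (2,5), (2,4), (2,3), (2,2), (2,1)]
arrival = 31

#0 — 2,6 | c6
#1 — 2,5 | c11 | S
#2 — 2,4 | c16 | S
#3 — 2,3 | c21 | S
#4 — 2,2 | c26 | S
#5 — 2,1 | c31 | S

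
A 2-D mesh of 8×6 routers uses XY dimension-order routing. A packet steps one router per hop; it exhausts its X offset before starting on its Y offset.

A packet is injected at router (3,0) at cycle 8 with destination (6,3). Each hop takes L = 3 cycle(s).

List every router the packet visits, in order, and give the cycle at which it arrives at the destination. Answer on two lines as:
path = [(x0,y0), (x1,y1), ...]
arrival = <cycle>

path = [(3,0), (4,0), (5,0), (6,0), (6,1), (6,2), (6,3)]
arrival = 26

hop 0: (3,0) @ cyc 8
hop 1: (4,0) @ cyc 11  [E]
hop 2: (5,0) @ cyc 14  [E]
hop 3: (6,0) @ cyc 17  [E]
hop 4: (6,1) @ cyc 20  [N]
hop 5: (6,2) @ cyc 23  [N]
hop 6: (6,3) @ cyc 26  [N]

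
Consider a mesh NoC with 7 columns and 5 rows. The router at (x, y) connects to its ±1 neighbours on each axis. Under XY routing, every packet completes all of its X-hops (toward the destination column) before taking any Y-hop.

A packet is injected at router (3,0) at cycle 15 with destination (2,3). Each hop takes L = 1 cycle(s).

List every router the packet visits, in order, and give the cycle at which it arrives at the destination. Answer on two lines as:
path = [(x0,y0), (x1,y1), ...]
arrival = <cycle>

path = [(3,0), (2,0), (2,1), (2,2), (2,3)]
arrival = 19

src (3,0)  cyc=15
W→(2,0)  cyc=16
N→(2,1)  cyc=17
N→(2,2)  cyc=18
N→(2,3)  cyc=19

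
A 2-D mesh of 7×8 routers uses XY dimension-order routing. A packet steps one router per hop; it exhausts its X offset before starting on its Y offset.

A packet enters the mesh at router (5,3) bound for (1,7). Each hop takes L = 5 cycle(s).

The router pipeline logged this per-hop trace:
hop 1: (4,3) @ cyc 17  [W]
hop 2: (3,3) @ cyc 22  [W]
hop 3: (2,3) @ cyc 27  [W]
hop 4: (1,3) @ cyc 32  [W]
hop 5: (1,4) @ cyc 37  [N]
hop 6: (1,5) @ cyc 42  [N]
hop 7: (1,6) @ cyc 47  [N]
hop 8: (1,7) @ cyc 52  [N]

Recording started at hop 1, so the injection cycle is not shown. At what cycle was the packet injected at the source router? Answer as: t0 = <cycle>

Hop 1 reached at cycle 17; hop k is at t0 + k·L.
Therefore t0 = 17 − L = 12.

t0 = 12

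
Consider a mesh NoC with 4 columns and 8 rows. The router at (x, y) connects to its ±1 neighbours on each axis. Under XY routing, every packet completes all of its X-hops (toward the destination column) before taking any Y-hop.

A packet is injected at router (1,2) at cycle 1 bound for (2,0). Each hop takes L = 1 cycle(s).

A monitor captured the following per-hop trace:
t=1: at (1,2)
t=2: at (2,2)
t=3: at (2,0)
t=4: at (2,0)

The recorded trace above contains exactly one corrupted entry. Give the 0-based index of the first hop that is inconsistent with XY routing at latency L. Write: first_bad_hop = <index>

check 1→ d=(1,0) cyc+1: ok
check 2→ d=(0,-2) cyc+1: BAD: non-unit step

first_bad_hop = 2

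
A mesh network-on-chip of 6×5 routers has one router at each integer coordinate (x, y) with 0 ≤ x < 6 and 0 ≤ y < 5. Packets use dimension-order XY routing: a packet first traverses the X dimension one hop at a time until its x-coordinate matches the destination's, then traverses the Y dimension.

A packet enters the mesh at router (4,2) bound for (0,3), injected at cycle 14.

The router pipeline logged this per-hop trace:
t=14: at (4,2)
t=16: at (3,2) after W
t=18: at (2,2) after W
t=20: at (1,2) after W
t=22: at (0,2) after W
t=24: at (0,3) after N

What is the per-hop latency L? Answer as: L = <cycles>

From hop 0 (14) to hop 1 (16): +2 cycles.
That increment is L by definition: L = 2.

L = 2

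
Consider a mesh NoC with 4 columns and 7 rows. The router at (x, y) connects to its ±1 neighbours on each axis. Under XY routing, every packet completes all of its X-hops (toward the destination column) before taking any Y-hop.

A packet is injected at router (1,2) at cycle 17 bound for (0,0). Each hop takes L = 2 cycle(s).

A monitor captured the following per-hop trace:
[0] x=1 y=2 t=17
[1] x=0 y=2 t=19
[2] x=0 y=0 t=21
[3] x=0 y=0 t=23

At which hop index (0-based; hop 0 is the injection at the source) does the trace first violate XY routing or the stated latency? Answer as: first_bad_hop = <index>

hop 1: step (-1,+0), +2 cyc — ok
hop 2: step (+0,-2), +2 cyc — BAD: non-unit step

first_bad_hop = 2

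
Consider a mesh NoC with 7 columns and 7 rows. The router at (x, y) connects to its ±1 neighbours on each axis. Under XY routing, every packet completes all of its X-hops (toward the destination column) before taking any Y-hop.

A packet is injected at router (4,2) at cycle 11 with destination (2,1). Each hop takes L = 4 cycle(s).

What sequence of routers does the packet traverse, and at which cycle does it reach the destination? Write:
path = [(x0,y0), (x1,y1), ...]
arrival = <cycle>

hop 0: (4,2) @ cyc 11
hop 1: (3,2) @ cyc 15  [W]
hop 2: (2,2) @ cyc 19  [W]
hop 3: (2,1) @ cyc 23  [S]

path = [(4,2), (3,2), (2,2), (2,1)]
arrival = 23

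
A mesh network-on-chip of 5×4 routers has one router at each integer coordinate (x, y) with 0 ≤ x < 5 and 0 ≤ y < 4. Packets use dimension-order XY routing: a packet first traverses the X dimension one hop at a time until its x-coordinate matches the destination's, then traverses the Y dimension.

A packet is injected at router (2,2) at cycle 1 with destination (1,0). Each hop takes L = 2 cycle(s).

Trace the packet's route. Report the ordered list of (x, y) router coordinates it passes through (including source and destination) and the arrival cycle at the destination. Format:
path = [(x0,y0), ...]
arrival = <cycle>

hop 0: (2,2) @ cyc 1
hop 1: (1,2) @ cyc 3  [W]
hop 2: (1,1) @ cyc 5  [S]
hop 3: (1,0) @ cyc 7  [S]

path = [(2,2), (1,2), (1,1), (1,0)]
arrival = 7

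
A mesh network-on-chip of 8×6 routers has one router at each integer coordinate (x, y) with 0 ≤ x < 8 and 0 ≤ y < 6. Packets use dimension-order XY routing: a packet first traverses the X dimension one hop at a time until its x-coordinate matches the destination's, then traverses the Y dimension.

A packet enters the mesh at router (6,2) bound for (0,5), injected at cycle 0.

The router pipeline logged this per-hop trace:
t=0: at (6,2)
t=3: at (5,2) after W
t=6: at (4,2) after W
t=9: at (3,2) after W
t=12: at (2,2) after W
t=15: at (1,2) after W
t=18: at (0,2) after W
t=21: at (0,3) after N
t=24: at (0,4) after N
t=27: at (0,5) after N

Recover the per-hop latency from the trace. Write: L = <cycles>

L = 3

Δcyc across hop 0→1: 3 − 0 = 3.
Per-hop latency L = Δcyc = 3.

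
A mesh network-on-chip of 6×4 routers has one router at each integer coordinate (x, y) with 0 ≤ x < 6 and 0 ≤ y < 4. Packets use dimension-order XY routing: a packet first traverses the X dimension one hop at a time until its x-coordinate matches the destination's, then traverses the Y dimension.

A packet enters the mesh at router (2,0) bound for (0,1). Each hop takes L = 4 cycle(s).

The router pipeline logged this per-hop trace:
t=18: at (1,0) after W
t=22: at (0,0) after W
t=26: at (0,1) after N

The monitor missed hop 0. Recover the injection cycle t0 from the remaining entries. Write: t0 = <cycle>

cyc[1] = 18 and cyc[k] = t0 + k·L for every k.
Therefore t0 = 18 − L = 14.

t0 = 14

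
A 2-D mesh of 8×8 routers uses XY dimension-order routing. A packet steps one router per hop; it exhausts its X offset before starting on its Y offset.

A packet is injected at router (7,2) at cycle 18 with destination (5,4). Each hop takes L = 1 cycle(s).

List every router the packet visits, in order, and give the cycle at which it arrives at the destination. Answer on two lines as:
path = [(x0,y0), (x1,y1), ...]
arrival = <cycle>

hop 0: (7,2) @ cyc 18
hop 1: (6,2) @ cyc 19  [W]
hop 2: (5,2) @ cyc 20  [W]
hop 3: (5,3) @ cyc 21  [N]
hop 4: (5,4) @ cyc 22  [N]

path = [(7,2), (6,2), (5,2), (5,3), (5,4)]
arrival = 22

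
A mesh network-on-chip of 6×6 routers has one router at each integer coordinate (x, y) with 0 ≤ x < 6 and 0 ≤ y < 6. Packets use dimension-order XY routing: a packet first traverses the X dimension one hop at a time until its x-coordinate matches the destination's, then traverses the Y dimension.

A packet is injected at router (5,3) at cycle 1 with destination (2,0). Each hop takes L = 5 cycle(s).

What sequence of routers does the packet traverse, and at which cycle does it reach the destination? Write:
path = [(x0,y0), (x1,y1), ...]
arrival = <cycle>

path = [(5,3), (4,3), (3,3), (2,3), (2,2), (2,1), (2,0)]
arrival = 31

[0] x=5 y=3 t=1
[1] x=4 y=3 t=6 →W
[2] x=3 y=3 t=11 →W
[3] x=2 y=3 t=16 →W
[4] x=2 y=2 t=21 →S
[5] x=2 y=1 t=26 →S
[6] x=2 y=0 t=31 →S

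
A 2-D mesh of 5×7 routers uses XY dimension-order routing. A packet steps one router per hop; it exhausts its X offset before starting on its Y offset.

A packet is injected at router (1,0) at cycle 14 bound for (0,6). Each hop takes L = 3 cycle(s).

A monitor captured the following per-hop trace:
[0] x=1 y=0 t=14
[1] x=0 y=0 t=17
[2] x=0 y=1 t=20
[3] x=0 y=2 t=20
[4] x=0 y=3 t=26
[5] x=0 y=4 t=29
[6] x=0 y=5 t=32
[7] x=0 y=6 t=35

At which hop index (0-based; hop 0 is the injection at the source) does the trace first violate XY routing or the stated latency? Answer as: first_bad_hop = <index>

hop 1: step (-1,+0), +3 cyc — ok
hop 2: step (+0,+1), +3 cyc — ok
hop 3: step (+0,+1), +0 cyc — BAD: Δcyc=0≠L

first_bad_hop = 3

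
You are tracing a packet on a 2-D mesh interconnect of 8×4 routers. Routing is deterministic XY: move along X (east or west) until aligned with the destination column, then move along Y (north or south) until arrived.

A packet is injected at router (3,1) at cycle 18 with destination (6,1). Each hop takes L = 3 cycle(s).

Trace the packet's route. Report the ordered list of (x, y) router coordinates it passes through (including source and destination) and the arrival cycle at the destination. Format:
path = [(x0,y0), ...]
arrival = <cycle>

path = [(3,1), (4,1), (5,1), (6,1)]
arrival = 27

  0. router=(3,1) cycle=18 (inject)
  1. router=(4,1) cycle=21 dir=E
  2. router=(5,1) cycle=24 dir=E
  3. router=(6,1) cycle=27 dir=E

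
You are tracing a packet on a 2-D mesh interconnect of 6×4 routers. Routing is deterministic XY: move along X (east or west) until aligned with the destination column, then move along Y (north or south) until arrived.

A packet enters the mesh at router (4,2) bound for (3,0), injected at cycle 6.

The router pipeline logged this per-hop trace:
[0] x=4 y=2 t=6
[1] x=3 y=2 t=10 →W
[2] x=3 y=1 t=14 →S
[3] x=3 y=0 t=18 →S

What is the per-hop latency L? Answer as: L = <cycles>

L = 4

cyc[1] − cyc[0] = 10 − 6 = 4.
Each hop adds L, hence L = 4.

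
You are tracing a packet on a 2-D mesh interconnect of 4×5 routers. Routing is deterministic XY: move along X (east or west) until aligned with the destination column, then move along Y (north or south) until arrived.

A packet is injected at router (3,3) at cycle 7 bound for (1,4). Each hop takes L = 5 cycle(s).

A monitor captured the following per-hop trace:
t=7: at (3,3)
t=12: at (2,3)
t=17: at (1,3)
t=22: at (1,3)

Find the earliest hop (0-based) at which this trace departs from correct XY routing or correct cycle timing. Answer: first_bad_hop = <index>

first_bad_hop = 3

check 1→ d=(-1,0) cyc+5: ok
check 2→ d=(-1,0) cyc+5: ok
check 3→ d=(0,0) cyc+5: BAD: non-unit step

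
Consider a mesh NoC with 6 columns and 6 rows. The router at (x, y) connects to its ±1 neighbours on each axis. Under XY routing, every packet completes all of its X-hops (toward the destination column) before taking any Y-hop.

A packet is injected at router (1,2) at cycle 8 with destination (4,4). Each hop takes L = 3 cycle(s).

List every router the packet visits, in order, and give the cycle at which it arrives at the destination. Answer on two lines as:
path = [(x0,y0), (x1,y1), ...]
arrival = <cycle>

path = [(1,2), (2,2), (3,2), (4,2), (4,3), (4,4)]
arrival = 23

hop 0: (1,2) @ cyc 8
hop 1: (2,2) @ cyc 11  [E]
hop 2: (3,2) @ cyc 14  [E]
hop 3: (4,2) @ cyc 17  [E]
hop 4: (4,3) @ cyc 20  [N]
hop 5: (4,4) @ cyc 23  [N]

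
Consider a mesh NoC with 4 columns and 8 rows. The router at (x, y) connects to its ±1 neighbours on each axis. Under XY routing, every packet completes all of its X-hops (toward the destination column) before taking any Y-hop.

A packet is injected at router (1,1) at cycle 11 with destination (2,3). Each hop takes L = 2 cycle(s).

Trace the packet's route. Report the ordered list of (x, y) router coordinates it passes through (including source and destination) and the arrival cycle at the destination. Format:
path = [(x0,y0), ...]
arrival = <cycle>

path = [(1,1), (2,1), (2,2), (2,3)]
arrival = 17

src (1,1)  cyc=11
E→(2,1)  cyc=13
N→(2,2)  cyc=15
N→(2,3)  cyc=17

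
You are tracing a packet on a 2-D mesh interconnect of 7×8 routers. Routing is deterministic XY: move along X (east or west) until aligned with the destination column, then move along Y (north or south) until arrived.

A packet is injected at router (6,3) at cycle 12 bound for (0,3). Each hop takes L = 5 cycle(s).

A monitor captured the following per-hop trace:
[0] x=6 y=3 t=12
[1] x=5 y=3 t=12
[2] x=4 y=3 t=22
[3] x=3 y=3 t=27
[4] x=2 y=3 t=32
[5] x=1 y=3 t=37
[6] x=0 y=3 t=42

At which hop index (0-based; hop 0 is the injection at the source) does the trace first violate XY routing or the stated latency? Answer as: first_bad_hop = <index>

first_bad_hop = 1

  1: Δx=-1 Δy=+0 Δt=0 [BAD: Δcyc=0≠L]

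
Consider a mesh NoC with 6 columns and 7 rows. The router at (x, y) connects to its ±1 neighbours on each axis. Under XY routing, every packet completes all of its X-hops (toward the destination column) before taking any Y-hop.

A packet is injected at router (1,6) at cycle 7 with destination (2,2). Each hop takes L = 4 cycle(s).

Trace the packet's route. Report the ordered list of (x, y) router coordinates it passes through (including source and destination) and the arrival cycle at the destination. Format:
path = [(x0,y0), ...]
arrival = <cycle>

path = [(1,6), (2,6), (2,5), (2,4), (2,3), (2,2)]
arrival = 27

t=7: at (1,6)
t=11: at (2,6) after E
t=15: at (2,5) after S
t=19: at (2,4) after S
t=23: at (2,3) after S
t=27: at (2,2) after S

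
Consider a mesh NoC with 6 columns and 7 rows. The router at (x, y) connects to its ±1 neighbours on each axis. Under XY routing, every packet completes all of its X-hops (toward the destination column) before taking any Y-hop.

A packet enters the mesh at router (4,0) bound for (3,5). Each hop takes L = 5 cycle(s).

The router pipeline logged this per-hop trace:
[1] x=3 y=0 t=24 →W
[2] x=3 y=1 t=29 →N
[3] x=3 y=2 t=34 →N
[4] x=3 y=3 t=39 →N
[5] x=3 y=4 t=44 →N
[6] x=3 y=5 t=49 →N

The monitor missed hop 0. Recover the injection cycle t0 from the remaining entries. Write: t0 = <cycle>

Hop 1 reached at cycle 24; hop k is at t0 + k·L.
t0 = cyc[1] − L = 24 − 5 = 19.

t0 = 19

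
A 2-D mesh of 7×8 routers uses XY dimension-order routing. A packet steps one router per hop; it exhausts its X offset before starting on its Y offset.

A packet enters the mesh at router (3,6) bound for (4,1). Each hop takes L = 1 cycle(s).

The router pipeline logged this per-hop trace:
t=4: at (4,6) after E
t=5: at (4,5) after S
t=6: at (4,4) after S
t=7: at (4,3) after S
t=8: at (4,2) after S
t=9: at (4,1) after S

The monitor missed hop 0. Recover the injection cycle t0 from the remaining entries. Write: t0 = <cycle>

At hop 1 the cycle is 4; in general cyc_k = t0 + kL.
t0 = cyc[1] − L = 4 − 1 = 3.

t0 = 3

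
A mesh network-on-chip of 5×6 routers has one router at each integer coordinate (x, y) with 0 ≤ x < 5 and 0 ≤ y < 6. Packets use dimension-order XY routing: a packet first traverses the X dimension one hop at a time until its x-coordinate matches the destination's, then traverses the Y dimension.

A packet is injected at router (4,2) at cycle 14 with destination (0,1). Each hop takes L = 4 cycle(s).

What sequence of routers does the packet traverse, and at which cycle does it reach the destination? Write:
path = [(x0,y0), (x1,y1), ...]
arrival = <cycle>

path = [(4,2), (3,2), (2,2), (1,2), (0,2), (0,1)]
arrival = 34

src (4,2)  cyc=14
W→(3,2)  cyc=18
W→(2,2)  cyc=22
W→(1,2)  cyc=26
W→(0,2)  cyc=30
S→(0,1)  cyc=34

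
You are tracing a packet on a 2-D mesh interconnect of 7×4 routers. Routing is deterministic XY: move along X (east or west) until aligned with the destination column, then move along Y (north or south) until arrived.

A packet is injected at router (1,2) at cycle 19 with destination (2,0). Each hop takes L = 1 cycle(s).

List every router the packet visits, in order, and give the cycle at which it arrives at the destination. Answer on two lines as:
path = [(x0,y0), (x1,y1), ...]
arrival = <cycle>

path = [(1,2), (2,2), (2,1), (2,0)]
arrival = 22

#0 — 1,2 | c19
#1 — 2,2 | c20 | E
#2 — 2,1 | c21 | S
#3 — 2,0 | c22 | S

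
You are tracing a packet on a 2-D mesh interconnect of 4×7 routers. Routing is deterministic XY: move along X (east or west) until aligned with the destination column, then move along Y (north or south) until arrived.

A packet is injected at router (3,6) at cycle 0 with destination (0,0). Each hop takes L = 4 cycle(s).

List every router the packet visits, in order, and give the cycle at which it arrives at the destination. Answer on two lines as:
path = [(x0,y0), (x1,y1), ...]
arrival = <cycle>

path = [(3,6), (2,6), (1,6), (0,6), (0,5), (0,4), (0,3), (0,2), (0,1), (0,0)]
arrival = 36

  0. router=(3,6) cycle=0 (inject)
  1. router=(2,6) cycle=4 dir=W
  2. router=(1,6) cycle=8 dir=W
  3. router=(0,6) cycle=12 dir=W
  4. router=(0,5) cycle=16 dir=S
  5. router=(0,4) cycle=20 dir=S
  6. router=(0,3) cycle=24 dir=S
  7. router=(0,2) cycle=28 dir=S
  8. router=(0,1) cycle=32 dir=S
  9. router=(0,0) cycle=36 dir=S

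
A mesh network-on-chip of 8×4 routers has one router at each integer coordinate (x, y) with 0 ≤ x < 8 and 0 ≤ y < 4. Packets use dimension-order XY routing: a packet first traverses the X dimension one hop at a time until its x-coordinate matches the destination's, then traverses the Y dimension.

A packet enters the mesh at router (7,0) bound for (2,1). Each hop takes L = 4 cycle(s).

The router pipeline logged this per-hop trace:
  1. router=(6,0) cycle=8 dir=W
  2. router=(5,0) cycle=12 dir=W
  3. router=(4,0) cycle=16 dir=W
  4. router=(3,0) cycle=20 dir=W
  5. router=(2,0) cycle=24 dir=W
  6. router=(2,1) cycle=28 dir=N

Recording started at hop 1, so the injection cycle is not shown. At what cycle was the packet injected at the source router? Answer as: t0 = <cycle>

t0 = 4

Hop 1 reached at cycle 8; hop k is at t0 + k·L.
t0 = cyc[1] − L = 8 − 4 = 4.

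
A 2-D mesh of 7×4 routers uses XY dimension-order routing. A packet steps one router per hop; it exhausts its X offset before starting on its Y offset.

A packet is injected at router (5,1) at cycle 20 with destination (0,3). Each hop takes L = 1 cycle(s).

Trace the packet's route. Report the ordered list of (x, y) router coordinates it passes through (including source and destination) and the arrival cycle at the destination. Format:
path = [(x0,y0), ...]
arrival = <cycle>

[0] x=5 y=1 t=20
[1] x=4 y=1 t=21 →W
[2] x=3 y=1 t=22 →W
[3] x=2 y=1 t=23 →W
[4] x=1 y=1 t=24 →W
[5] x=0 y=1 t=25 →W
[6] x=0 y=2 t=26 →N
[7] x=0 y=3 t=27 →N

path = [(5,1), (4,1), (3,1), (2,1), (1,1), (0,1), (0,2), (0,3)]
arrival = 27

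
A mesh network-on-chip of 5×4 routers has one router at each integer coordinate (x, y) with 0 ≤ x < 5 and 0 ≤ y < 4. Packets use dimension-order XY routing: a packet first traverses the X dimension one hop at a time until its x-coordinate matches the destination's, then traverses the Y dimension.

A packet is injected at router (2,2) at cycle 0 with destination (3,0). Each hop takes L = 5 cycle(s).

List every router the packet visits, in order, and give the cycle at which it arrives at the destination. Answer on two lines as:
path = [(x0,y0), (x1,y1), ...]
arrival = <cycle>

path = [(2,2), (3,2), (3,1), (3,0)]
arrival = 15

hop 0: (2,2) @ cyc 0
hop 1: (3,2) @ cyc 5  [E]
hop 2: (3,1) @ cyc 10  [S]
hop 3: (3,0) @ cyc 15  [S]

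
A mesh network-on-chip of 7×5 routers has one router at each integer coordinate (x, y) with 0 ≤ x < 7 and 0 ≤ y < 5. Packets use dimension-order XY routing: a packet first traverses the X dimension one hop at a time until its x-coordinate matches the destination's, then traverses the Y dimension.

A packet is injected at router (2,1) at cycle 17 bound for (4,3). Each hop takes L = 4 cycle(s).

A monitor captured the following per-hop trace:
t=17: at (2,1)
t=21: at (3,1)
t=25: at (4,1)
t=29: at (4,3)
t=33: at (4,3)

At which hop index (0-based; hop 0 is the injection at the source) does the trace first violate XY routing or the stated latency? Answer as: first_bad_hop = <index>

hop 1: step (+1,+0), +4 cyc — ok
hop 2: step (+1,+0), +4 cyc — ok
hop 3: step (+0,+2), +4 cyc — BAD: non-unit step

first_bad_hop = 3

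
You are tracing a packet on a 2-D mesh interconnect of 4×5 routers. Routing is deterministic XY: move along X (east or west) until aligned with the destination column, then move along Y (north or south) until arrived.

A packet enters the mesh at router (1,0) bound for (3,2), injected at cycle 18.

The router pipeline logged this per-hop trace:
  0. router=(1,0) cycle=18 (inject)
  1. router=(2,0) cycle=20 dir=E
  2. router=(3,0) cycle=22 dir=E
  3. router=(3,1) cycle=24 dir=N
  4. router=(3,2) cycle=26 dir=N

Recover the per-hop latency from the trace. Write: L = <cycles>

From hop 0 (18) to hop 1 (20): +2 cycles.
One hop costs L cycles, so L = 2.

L = 2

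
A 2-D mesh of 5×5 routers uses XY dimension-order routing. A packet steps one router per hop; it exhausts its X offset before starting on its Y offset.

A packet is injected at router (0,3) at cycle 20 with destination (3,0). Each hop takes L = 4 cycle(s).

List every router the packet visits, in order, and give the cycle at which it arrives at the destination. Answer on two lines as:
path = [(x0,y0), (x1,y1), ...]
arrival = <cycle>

path = [(0,3), (1,3), (2,3), (3,3), (3,2), (3,1), (3,0)]
arrival = 44

  0. router=(0,3) cycle=20 (inject)
  1. router=(1,3) cycle=24 dir=E
  2. router=(2,3) cycle=28 dir=E
  3. router=(3,3) cycle=32 dir=E
  4. router=(3,2) cycle=36 dir=S
  5. router=(3,1) cycle=40 dir=S
  6. router=(3,0) cycle=44 dir=S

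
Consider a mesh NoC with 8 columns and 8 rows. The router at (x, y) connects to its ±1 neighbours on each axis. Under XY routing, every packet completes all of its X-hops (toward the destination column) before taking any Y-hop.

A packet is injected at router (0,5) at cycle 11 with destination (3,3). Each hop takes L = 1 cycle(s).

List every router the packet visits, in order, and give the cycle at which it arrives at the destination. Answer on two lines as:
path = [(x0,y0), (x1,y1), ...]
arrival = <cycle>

[0] x=0 y=5 t=11
[1] x=1 y=5 t=12 →E
[2] x=2 y=5 t=13 →E
[3] x=3 y=5 t=14 →E
[4] x=3 y=4 t=15 →S
[5] x=3 y=3 t=16 →S

path = [(0,5), (1,5), (2,5), (3,5), (3,4), (3,3)]
arrival = 16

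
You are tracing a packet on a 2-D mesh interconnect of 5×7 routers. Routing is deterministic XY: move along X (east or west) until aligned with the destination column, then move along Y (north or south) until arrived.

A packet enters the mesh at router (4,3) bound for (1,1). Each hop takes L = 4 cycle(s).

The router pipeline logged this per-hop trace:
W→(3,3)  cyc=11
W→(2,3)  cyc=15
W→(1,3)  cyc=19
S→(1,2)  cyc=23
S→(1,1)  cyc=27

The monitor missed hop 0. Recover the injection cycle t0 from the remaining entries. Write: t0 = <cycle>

cyc[1] = 11 and cyc[k] = t0 + k·L for every k.
So t0 = 11 − 1·4 = 7.

t0 = 7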